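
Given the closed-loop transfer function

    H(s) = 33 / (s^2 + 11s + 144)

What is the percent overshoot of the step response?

%OS ≈ 19.8%

Comparing s^2 + 11s + 144 to s^2 + 2ζωₙs + ωₙ²: ωₙ = 12 rad/s and ζ = 11/(2·12) ≈ 0.4583.
%OS = 100·exp(−πζ/√(1−ζ²)) = 100·exp(−π·0.4583/√(1−0.4583²)) ≈ 19.8%.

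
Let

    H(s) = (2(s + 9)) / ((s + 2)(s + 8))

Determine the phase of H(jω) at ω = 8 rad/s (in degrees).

∠H(j8) ≈ -79.33°

At s = j8: numerator = 18 + j16, denominator = -48 + j80.
∠H = ∠num − ∠den = 41.634° − (120.96°) = -79.33°.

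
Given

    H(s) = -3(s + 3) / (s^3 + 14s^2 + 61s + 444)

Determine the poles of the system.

The poles are the roots of the denominator s^3 + 14s^2 + 61s + 444 = 0.
Trying s = -12: the polynomial evaluates to 0, so (s + 12) is a factor.
Dividing out leaves s^2 + 2s + 37 = 0.
The quadratic formula then gives s = -1 ± 6j.

s = -1 + 6j, -1 - 6j, -12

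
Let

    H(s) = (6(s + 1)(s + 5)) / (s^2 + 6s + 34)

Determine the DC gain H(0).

At s = 0 each factor (s + a) contributes a and each (s^2 + bs + c) contributes c.
H(0) = 6·(1) · (5) / ((34)) = 30/34 = 15/17.

H(0) = 15/17 ≈ 0.8824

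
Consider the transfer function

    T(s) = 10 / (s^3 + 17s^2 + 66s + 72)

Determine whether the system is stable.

The denominator s^3 + 17s^2 + 66s + 72 factors as (s + 12)(s + 3)(s + 2), giving poles at s = -12, -3, -2.
Since all poles lie strictly in the left half-plane, the system is stable.

stable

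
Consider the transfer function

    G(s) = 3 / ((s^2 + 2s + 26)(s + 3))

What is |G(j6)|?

Substitute s = j6: numerator = 3, denominator = -102 - j24.
|G(j6)| = |3| / |-102 - j24| = 3 / 104.79 ≈ 0.02863.

|G(j6)| ≈ 0.02863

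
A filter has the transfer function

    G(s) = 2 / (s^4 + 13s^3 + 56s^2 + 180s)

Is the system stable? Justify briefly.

The denominator s^4 + 13s^3 + 56s^2 + 180s factors as s(s + 9)(s^2 + 4s + 20), giving poles at s = 0, -9, -2 + 4j, -2 - 4j.
Since the simple pole(s) at s = 0 lie on the jω-axis with none in the right half-plane, the system is marginally stable.

marginally stable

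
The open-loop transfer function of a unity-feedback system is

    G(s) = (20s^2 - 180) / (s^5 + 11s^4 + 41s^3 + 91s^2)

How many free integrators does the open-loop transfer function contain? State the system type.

Factor s from the denominator: s^5 + 11s^4 + 41s^3 + 91s^2 = s^2·(s^3 + 11s^2 + 41s + 91).
There are 2 poles at the origin, so the system is Type 2.

Type 2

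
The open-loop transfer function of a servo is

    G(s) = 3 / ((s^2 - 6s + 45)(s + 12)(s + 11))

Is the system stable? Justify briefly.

The poles can be read from the denominator factors: s = 3 + 6j, 3 - 6j, -12, -11.
Since the pole(s) at s = 3 + 6j, 3 - 6j lie in the right half-plane, the system is unstable.

unstable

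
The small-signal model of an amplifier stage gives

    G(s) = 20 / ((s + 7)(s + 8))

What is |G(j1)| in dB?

Substitute s = j1: numerator = 20, denominator = 55 + j15.
|G(j1)| = |20| / |55 + j15| = 20 / 57.009 ≈ 0.3508.
In decibels: 20·log₁₀(0.3508) ≈ -9.10 dB.

|G(j1)|_dB ≈ -9.10 dB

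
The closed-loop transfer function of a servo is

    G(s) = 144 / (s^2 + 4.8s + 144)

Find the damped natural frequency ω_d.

Comparing s^2 + 4.8s + 144 to s^2 + 2ζωₙs + ωₙ²: ωₙ = 12 rad/s and ζ = 4.8/(2·12) = 0.2.
ζωₙ = 4.8/2 = 2.4, so ω_d = ωₙ√(1−ζ²) = √(ωₙ² − (ζωₙ)²) = √(144 − 2.4²) = √138.24 ≈ 11.76 rad/s.

ω_d ≈ 11.76 rad/s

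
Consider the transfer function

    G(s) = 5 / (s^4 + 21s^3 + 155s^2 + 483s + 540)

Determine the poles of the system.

The poles are the roots of the denominator s^4 + 21s^3 + 155s^2 + 483s + 540 = 0.
Trying s = -9: the polynomial evaluates to 0, so (s + 9) is a factor.
Dividing out leaves s^3 + 12s^2 + 47s + 60 = 0.
This factors further as (s + 5)(s + 3)(s + 4) = 0.

s = -9, -5, -3, -4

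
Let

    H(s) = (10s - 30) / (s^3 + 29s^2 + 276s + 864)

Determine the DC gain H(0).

Set s = 0: H(0) = (-30) / (864) = -5/144.

H(0) = -5/144 ≈ -0.03472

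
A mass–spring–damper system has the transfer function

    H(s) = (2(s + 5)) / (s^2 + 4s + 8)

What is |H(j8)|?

|H(j8)| ≈ 0.2925

Substitute s = j8: numerator = 10 + j16, denominator = -56 + j32.
|H(j8)| = |10 + j16| / |-56 + j32| = 18.868 / 64.498 ≈ 0.2925.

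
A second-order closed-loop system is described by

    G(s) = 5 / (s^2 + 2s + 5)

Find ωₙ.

ωₙ ≈ 2.236 rad/s

Compare the denominator to the standard form s^2 + 2ζωₙs + ωₙ².
ωₙ² = 5, so ωₙ = √5 ≈ 2.236 rad/s.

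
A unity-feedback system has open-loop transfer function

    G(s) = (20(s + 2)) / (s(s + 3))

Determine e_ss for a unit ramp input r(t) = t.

G(s) has one pole at the origin.
This is a Type 1 system. Kv = lim_{s→0} s·G(s) = 40/3.
e_ss = 1/Kv = 1/(40/3) = 3/40 ≈ 0.07500.

e_ss = 0.07500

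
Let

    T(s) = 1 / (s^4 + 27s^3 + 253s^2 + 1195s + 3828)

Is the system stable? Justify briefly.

The denominator s^4 + 27s^3 + 253s^2 + 1195s + 3828 factors as (s^2 + 4s + 29)(s + 11)(s + 12), giving poles at s = -2 ± 5j, -11, -12.
Since all poles lie strictly in the left half-plane, the system is stable.

stable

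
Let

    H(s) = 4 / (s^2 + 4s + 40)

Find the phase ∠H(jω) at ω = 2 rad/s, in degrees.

∠H(j2) ≈ -12.53°

At s = j2: numerator = 4, denominator = 36 + j8.
∠H = ∠num − ∠den = 0° − (12.529°) = -12.53°.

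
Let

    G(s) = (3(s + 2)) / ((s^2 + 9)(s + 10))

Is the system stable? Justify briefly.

marginally stable

The poles can be read from the denominator factors: s = ±3j, -10.
Since the simple pole(s) at s = ±3j lie on the jω-axis with none in the right half-plane, the system is marginally stable.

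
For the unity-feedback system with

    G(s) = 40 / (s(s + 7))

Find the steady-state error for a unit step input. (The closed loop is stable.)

G(s) has one pole at the origin.
This is a Type 1 system; for a step input the steady-state error is zero.

e_ss = 0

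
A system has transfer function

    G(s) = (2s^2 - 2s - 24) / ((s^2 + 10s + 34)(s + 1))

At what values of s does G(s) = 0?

s = 4, -3

Set the numerator to zero: 2s^2 - 2s - 24 = 0, i.e. 2·(s^2 - s - 12) = 0.
Factoring: (s - 4)(s + 3) = 0.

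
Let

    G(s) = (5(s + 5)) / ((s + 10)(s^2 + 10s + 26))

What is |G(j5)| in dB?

|G(j5)|_dB ≈ -24.0 dB

Substitute s = j5: numerator = 25 + j25, denominator = -240 + j505.
|G(j5)| = |25 + j25| / |-240 + j505| = 35.355 / 559.13 ≈ 0.06323.
In decibels: 20·log₁₀(0.06323) ≈ -24.0 dB.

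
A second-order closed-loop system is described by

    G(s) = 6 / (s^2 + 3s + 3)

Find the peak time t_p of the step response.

Comparing s^2 + 3s + 3 to s^2 + 2ζωₙs + ωₙ²: ωₙ = √3 ≈ 1.732 rad/s and ζ = 3/(2·√3) ≈ 0.8660.
ζωₙ = 3/2 = 1.5, so ω_d = ωₙ√(1−ζ²) = √(ωₙ² − (ζωₙ)²) = √(3 − 1.5²) = √0.75 ≈ 0.8660 rad/s.
t_p = π/ω_d = π/0.8660 ≈ 3.628 s.

t_p ≈ 3.628 s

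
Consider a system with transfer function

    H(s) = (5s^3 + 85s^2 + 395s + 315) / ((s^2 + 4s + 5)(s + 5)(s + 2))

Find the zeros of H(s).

s = -7, -9, -1

Set the numerator to zero: 5s^3 + 85s^2 + 395s + 315 = 0, i.e. 5·(s^3 + 17s^2 + 79s + 63) = 0.
Factoring: (s + 7)(s + 9)(s + 1) = 0.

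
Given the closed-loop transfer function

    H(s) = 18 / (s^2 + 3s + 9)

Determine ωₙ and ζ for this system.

ωₙ = 3 rad/s, ζ = 0.5

Compare the denominator to the standard form s^2 + 2ζωₙs + ωₙ².
ωₙ² = 9, so ωₙ = 3 rad/s.
2ζωₙ = 3, so ζ = 3/(2·3) = 0.5.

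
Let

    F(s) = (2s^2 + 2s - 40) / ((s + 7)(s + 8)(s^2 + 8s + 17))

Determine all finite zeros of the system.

s = 4, -5

Set the numerator to zero: 2s^2 + 2s - 40 = 0, i.e. 2·(s^2 + s - 20) = 0.
Factoring: (s - 4)(s + 5) = 0.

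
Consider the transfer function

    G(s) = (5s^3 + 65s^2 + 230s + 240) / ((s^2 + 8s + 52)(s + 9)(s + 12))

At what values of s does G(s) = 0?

s = -3, -2, -8

Set the numerator to zero: 5s^3 + 65s^2 + 230s + 240 = 0, i.e. 5·(s^3 + 13s^2 + 46s + 48) = 0.
Factoring: (s + 3)(s + 2)(s + 8) = 0.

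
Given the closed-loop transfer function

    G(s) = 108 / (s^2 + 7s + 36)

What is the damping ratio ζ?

ζ ≈ 0.5833

Compare the denominator to the standard form s^2 + 2ζωₙs + ωₙ².
ωₙ² = 36, so ωₙ = 6 rad/s.
2ζωₙ = 7, so ζ = 7/(2·6) ≈ 0.5833.
With ζ = 0.5833 the response is underdamped.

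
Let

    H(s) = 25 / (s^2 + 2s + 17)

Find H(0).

Set s = 0: H(0) = (25) / (17) = 25/17.

H(0) = 25/17 ≈ 1.471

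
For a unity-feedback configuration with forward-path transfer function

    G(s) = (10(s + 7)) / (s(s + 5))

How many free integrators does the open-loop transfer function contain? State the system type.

Type 1

The denominator has 1 factor of s at the origin (free integrator), so this is a Type 1 system.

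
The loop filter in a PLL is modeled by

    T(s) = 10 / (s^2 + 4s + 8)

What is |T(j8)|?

|T(j8)| ≈ 0.1550

Substitute s = j8: numerator = 10, denominator = -56 + j32.
|T(j8)| = |10| / |-56 + j32| = 10 / 64.498 ≈ 0.1550.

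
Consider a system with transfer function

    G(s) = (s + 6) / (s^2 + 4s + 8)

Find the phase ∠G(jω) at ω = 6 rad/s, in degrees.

∠G(j6) ≈ -94.40°

At s = j6: numerator = 6 + j6, denominator = -28 + j24.
∠G = ∠num − ∠den = 45° − (139.40°) = -94.40°.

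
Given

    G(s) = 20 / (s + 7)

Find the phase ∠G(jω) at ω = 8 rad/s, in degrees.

At s = j8: numerator = 20, denominator = 7 + j8.
∠G = ∠num − ∠den = 0° − (48.814°) = -48.81°.

∠G(j8) ≈ -48.81°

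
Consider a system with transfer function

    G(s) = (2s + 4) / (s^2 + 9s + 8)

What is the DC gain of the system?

Set s = 0: G(0) = (4) / (8) = 1/2.

G(0) = 1/2 ≈ 0.5000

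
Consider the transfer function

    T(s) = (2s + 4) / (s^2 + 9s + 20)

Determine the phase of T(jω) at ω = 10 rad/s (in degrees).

∠T(j10) ≈ -52.94°

At s = j10: numerator = 4 + j20, denominator = -80 + j90.
∠T = ∠num − ∠den = 78.690° − (131.63°) = -52.94°.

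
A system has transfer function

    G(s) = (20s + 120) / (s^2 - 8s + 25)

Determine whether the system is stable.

unstable

The denominator s^2 - 8s + 25 factors as (s^2 - 8s + 25), giving poles at s = 4 + 3j, 4 - 3j.
Since the pole(s) at s = 4 ± 3j lie in the right half-plane, the system is unstable.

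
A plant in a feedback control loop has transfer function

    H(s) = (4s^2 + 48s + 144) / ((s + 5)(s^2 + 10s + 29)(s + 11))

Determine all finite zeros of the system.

s = -6, -6

Set the numerator to zero: 4s^2 + 48s + 144 = 0, i.e. 4·(s^2 + 12s + 36) = 0.
Factoring: (s + 6)^2 = 0.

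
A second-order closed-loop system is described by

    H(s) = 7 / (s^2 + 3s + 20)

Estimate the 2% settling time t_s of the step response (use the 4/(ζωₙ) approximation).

Comparing s^2 + 3s + 20 to s^2 + 2ζωₙs + ωₙ²: ωₙ = √20 ≈ 4.472 rad/s and ζ = 3/(2·√20) ≈ 0.3354.
ζωₙ = 3/2 = 1.5, so t_s ≈ 4/(ζωₙ) = 4/1.5 ≈ 2.667 s.

t_s ≈ 2.667 s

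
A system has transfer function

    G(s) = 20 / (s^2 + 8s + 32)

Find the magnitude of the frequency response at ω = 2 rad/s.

Substitute s = j2: numerator = 20, denominator = 28 + j16.
|G(j2)| = |20| / |28 + j16| = 20 / 32.249 ≈ 0.6202.

|G(j2)| ≈ 0.6202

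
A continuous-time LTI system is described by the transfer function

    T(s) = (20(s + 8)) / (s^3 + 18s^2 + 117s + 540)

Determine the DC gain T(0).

T(0) = 8/27 ≈ 0.2963

Set s = 0: T(0) = (160) / (540) = 8/27.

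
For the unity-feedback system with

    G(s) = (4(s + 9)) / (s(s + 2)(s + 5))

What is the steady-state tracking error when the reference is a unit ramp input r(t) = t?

e_ss = 0.2778

G(s) has one pole at the origin.
This is a Type 1 system. Kv = lim_{s→0} s·G(s) = 36/10 = 18/5.
e_ss = 1/Kv = 1/(18/5) = 5/18 ≈ 0.2778.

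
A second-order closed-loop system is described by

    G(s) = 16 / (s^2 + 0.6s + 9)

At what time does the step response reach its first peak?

t_p ≈ 1.052 s

Comparing s^2 + 0.6s + 9 to s^2 + 2ζωₙs + ωₙ²: ωₙ = 3 rad/s and ζ = 0.6/(2·3) = 0.1.
ζωₙ = 0.6/2 = 0.3, so ω_d = ωₙ√(1−ζ²) = √(ωₙ² − (ζωₙ)²) = √(9 − 0.3²) = √8.91 ≈ 2.985 rad/s.
t_p = π/ω_d = π/2.985 ≈ 1.052 s.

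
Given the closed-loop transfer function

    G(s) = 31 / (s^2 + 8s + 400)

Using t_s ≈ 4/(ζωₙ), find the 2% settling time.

Comparing s^2 + 8s + 400 to s^2 + 2ζωₙs + ωₙ²: ωₙ = 20 rad/s and ζ = 8/(2·20) = 0.2.
ζωₙ = 8/2 = 4, so t_s ≈ 4/(ζωₙ) = 4/4 = 1 s.

t_s ≈ 1 s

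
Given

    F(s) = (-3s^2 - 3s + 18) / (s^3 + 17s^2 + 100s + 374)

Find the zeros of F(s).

s = 2, -3

Set the numerator to zero: -3s^2 - 3s + 18 = 0, i.e. -3·(s^2 + s - 6) = 0.
Factoring: (s - 2)(s + 3) = 0.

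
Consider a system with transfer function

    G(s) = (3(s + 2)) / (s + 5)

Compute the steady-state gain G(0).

Set s = 0: G(0) = (6) / (5) = 6/5.

G(0) = 6/5 ≈ 1.200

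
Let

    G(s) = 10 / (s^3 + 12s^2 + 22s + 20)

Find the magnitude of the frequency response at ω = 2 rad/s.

Substitute s = j2: numerator = 10, denominator = -28 + j36.
|G(j2)| = |10| / |-28 + j36| = 10 / 45.607 ≈ 0.2193.

|G(j2)| ≈ 0.2193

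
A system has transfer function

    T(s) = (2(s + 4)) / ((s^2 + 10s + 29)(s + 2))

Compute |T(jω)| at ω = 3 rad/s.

Substitute s = j3: numerator = 8 + j6, denominator = -50 + j120.
|T(j3)| = |8 + j6| / |-50 + j120| = 10 / 130 ≈ 0.07692.

|T(j3)| ≈ 0.07692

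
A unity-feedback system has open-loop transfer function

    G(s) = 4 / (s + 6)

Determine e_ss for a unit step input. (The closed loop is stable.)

e_ss = 0.6000

G(s) has no poles at the origin.
This is a Type 0 system. Kp = lim_{s→0} G(s) = 4/6 = 2/3.
e_ss = 1/(1 + Kp) = 1/(1 + 2/3) = 3/5 ≈ 0.6000.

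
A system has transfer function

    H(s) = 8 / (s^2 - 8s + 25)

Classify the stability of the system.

unstable

The denominator s^2 - 8s + 25 factors as (s^2 - 8s + 25), giving poles at s = 4 ± 3j.
Since the pole(s) at s = 4 ± 3j lie in the right half-plane, the system is unstable.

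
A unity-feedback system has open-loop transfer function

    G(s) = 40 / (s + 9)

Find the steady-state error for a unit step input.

e_ss = 0.1837

G(s) has no poles at the origin.
This is a Type 0 system. Kp = lim_{s→0} G(s) = 40/9.
e_ss = 1/(1 + Kp) = 1/(1 + 40/9) = 9/49 ≈ 0.1837.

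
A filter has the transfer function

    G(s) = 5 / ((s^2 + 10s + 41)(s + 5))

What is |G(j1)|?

|G(j1)| ≈ 0.02378

Substitute s = j1: numerator = 5, denominator = 190 + j90.
|G(j1)| = |5| / |190 + j90| = 5 / 210.24 ≈ 0.02378.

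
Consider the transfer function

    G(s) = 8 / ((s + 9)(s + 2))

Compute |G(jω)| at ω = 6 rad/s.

Substitute s = j6: numerator = 8, denominator = -18 + j66.
|G(j6)| = |8| / |-18 + j66| = 8 / 68.411 ≈ 0.1169.

|G(j6)| ≈ 0.1169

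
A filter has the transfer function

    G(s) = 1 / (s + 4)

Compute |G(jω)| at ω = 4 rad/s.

|G(j4)| ≈ 0.1768

Substitute s = j4: numerator = 1, denominator = 4 + j4.
|G(j4)| = |1| / |4 + j4| = 1 / 5.6569 ≈ 0.1768.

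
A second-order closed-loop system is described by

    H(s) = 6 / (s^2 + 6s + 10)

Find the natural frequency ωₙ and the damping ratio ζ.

Compare the denominator to the standard form s^2 + 2ζωₙs + ωₙ².
ωₙ² = 10, so ωₙ = √10 ≈ 3.162 rad/s.
2ζωₙ = 6, so ζ = 6/(2·√10) ≈ 0.9487.

ωₙ ≈ 3.162 rad/s, ζ ≈ 0.9487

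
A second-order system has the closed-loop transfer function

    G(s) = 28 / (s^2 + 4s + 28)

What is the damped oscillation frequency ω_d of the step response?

Comparing s^2 + 4s + 28 to s^2 + 2ζωₙs + ωₙ²: ωₙ = √28 ≈ 5.292 rad/s and ζ = 4/(2·√28) ≈ 0.3780.
ζωₙ = 4/2 = 2, so ω_d = ωₙ√(1−ζ²) = √(ωₙ² − (ζωₙ)²) = √(28 − 2²) = √24 ≈ 4.899 rad/s.

ω_d ≈ 4.899 rad/s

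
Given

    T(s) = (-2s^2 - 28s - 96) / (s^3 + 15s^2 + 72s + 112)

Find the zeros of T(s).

Set the numerator to zero: -2s^2 - 28s - 96 = 0, i.e. -2·(s^2 + 14s + 48) = 0.
Factoring: (s + 6)(s + 8) = 0.

s = -6, -8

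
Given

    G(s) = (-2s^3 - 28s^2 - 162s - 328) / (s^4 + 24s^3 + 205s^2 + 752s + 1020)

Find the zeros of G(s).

s = -4, -5 ± 4j

Set the numerator to zero: -2s^3 - 28s^2 - 162s - 328 = 0, i.e. -2·(s^3 + 14s^2 + 81s + 164) = 0.
Factoring: (s + 4)(s^2 + 10s + 41) = 0.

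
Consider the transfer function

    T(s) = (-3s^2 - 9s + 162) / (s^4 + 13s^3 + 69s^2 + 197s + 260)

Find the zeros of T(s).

s = 6, -9

Set the numerator to zero: -3s^2 - 9s + 162 = 0, i.e. -3·(s^2 + 3s - 54) = 0.
Factoring: (s - 6)(s + 9) = 0.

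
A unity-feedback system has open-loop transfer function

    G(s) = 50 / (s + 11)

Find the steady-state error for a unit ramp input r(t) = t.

G(s) has no poles at the origin.
This is a Type 0 system; Kv = lim_{s→0} s·G(s) = 0, so the steady-state error for a ramp input is infinite.

e_ss = ∞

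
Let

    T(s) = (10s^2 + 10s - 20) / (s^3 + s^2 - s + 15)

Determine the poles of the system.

The poles are the roots of the denominator s^3 + s^2 - s + 15 = 0.
Trying s = -3: the polynomial evaluates to 0, so (s + 3) is a factor.
Dividing out leaves s^2 - 2s + 5 = 0.
The quadratic formula then gives s = 1 ± 2j.

s = 1 ± 2j, -3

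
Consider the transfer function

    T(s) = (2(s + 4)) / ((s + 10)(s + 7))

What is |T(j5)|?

Substitute s = j5: numerator = 8 + j10, denominator = 45 + j85.
|T(j5)| = |8 + j10| / |45 + j85| = 12.806 / 96.177 ≈ 0.1332.

|T(j5)| ≈ 0.1332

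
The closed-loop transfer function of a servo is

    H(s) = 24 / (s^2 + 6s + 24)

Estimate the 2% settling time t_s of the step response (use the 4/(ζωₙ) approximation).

t_s ≈ 1.333 s

Comparing s^2 + 6s + 24 to s^2 + 2ζωₙs + ωₙ²: ωₙ = √24 ≈ 4.899 rad/s and ζ = 6/(2·√24) ≈ 0.6124.
ζωₙ = 6/2 = 3, so t_s ≈ 4/(ζωₙ) = 4/3 ≈ 1.333 s.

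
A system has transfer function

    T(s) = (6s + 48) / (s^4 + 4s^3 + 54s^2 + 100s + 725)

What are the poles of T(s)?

s = ±5j, -2 ± 5j

The poles are the roots of the denominator s^4 + 4s^3 + 54s^2 + 100s + 725 = 0.
No real roots exist; factor into two real quadratics: (s^2 + 25)(s^2 + 4s + 29) = 0.
Each quadratic gives a conjugate pair via the quadratic formula.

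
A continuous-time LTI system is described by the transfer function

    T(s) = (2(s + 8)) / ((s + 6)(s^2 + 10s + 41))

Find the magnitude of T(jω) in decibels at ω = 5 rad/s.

Substitute s = j5: numerator = 16 + j10, denominator = -154 + j380.
|T(j5)| = |16 + j10| / |-154 + j380| = 18.868 / 410.02 ≈ 0.04602.
In decibels: 20·log₁₀(0.04602) ≈ -26.7 dB.

|T(j5)|_dB ≈ -26.7 dB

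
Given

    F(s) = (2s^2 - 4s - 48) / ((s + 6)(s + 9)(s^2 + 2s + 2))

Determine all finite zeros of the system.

s = 6, -4

Set the numerator to zero: 2s^2 - 4s - 48 = 0, i.e. 2·(s^2 - 2s - 24) = 0.
Factoring: (s - 6)(s + 4) = 0.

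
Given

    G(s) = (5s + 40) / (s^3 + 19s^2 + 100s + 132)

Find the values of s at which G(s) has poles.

s = -11, -6, -2

The poles are the roots of the denominator s^3 + 19s^2 + 100s + 132 = 0.
Trying s = -11: the polynomial evaluates to 0, so (s + 11) is a factor.
Dividing out leaves s^2 + 8s + 12 = 0.
Factoring the quadratic: (s + 6)(s + 2) = 0.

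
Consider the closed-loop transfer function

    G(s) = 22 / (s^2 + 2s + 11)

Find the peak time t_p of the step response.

t_p ≈ 0.9935 s

Comparing s^2 + 2s + 11 to s^2 + 2ζωₙs + ωₙ²: ωₙ = √11 ≈ 3.317 rad/s and ζ = 2/(2·√11) ≈ 0.3015.
ζωₙ = 2/2 = 1, so ω_d = ωₙ√(1−ζ²) = √(ωₙ² − (ζωₙ)²) = √(11 − 1²) = √10 ≈ 3.162 rad/s.
t_p = π/ω_d = π/3.162 ≈ 0.9935 s.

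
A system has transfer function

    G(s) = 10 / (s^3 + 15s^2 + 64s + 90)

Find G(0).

Set s = 0: G(0) = (10) / (90) = 1/9.

G(0) = 1/9 ≈ 0.1111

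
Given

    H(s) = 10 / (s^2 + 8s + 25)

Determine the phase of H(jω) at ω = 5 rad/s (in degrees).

∠H(j5) ≈ -90°

At s = j5: numerator = 10, denominator = j40.
∠H = ∠num − ∠den = 0° − (90°) = -90°.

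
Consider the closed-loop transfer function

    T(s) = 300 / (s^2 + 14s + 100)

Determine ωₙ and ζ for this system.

Compare the denominator to the standard form s^2 + 2ζωₙs + ωₙ².
ωₙ² = 100, so ωₙ = 10 rad/s.
2ζωₙ = 14, so ζ = 14/(2·10) = 0.7.
With ζ = 0.7 the response is underdamped.

ωₙ = 10 rad/s, ζ = 0.7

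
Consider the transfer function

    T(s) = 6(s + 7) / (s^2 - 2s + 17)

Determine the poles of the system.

s = 1 ± 4j

The poles are the roots of the denominator s^2 - 2s + 17 = 0.
Using the quadratic formula: s = (2 ± √(-64))/2 = 1 ± 4j.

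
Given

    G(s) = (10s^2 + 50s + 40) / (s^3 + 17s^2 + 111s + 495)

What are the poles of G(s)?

The poles are the roots of the denominator s^3 + 17s^2 + 111s + 495 = 0.
Trying s = -11: the polynomial evaluates to 0, so (s + 11) is a factor.
Dividing out leaves s^2 + 6s + 45 = 0.
The quadratic formula then gives s = -3 ± 6j.

s = -3 + 6j, -3 - 6j, -11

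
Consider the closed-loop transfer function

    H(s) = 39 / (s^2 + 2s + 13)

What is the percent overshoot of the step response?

Comparing s^2 + 2s + 13 to s^2 + 2ζωₙs + ωₙ²: ωₙ = √13 ≈ 3.606 rad/s and ζ = 2/(2·√13) ≈ 0.2774.
%OS = 100·exp(−πζ/√(1−ζ²)) = 100·exp(−π·0.2774/√(1−0.2774²)) ≈ 40.4%.

%OS ≈ 40.4%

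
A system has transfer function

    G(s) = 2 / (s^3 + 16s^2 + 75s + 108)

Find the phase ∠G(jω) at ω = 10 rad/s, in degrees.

At s = j10: numerator = 2, denominator = -1492 - j250.
∠G = ∠num − ∠den = 0° − (-170.49°) = 170.5°.

∠G(j10) ≈ 170.5°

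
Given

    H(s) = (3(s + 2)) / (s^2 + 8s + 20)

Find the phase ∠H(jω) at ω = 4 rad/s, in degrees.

At s = j4: numerator = 6 + j12, denominator = 4 + j32.
∠H = ∠num − ∠den = 63.435° − (82.875°) = -19.44°.

∠H(j4) ≈ -19.44°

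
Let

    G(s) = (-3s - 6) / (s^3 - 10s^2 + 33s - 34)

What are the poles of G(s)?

The poles are the roots of the denominator s^3 - 10s^2 + 33s - 34 = 0.
Trying s = 2: the polynomial evaluates to 0, so (s - 2) is a factor.
Dividing out leaves s^2 - 8s + 17 = 0.
The quadratic formula then gives s = 4 ± 1j.

s = 4 ± j, 2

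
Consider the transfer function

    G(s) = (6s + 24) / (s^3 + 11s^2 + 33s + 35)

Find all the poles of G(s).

The poles are the roots of the denominator s^3 + 11s^2 + 33s + 35 = 0.
Trying s = -7: the polynomial evaluates to 0, so (s + 7) is a factor.
Dividing out leaves s^2 + 4s + 5 = 0.
The quadratic formula then gives s = -2 ± 1j.

s = -2 + j, -2 - j, -7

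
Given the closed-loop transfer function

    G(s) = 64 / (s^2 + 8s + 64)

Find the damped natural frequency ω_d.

ω_d ≈ 6.928 rad/s

Comparing s^2 + 8s + 64 to s^2 + 2ζωₙs + ωₙ²: ωₙ = 8 rad/s and ζ = 8/(2·8) = 0.5.
ζωₙ = 8/2 = 4, so ω_d = ωₙ√(1−ζ²) = √(ωₙ² − (ζωₙ)²) = √(64 − 4²) = √48 ≈ 6.928 rad/s.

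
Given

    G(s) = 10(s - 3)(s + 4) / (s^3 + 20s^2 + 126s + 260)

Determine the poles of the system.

The poles are the roots of the denominator s^3 + 20s^2 + 126s + 260 = 0.
Trying s = -10: the polynomial evaluates to 0, so (s + 10) is a factor.
Dividing out leaves s^2 + 10s + 26 = 0.
The quadratic formula then gives s = -5 ± 1j.

s = -5 ± j, -10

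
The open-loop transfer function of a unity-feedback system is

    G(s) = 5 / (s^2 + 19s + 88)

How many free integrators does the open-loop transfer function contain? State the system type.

The denominator has no factor of s at the origin — no free integrator — so this is a Type 0 system.

Type 0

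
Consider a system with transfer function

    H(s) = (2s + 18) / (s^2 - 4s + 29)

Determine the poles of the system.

s = 2 ± 5j

The poles are the roots of the denominator s^2 - 4s + 29 = 0.
Using the quadratic formula: s = (4 ± √(-100))/2 = 2 ± 5j.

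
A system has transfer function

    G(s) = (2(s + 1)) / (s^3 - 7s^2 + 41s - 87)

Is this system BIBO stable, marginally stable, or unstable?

unstable

The denominator s^3 - 7s^2 + 41s - 87 factors as (s^2 - 4s + 29)(s - 3), giving poles at s = 2 + 5j, 2 - 5j, 3.
Since the pole(s) at s = 2 ± 5j, 3 lie in the right half-plane, the system is unstable.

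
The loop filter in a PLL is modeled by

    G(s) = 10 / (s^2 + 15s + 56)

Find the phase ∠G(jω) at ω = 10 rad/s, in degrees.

∠G(j10) ≈ -106.3°

At s = j10: numerator = 10, denominator = -44 + j150.
∠G = ∠num − ∠den = 0° − (106.35°) = -106.3°.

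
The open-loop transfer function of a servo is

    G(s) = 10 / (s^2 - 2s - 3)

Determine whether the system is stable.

unstable

The denominator s^2 - 2s - 3 factors as (s + 1)(s - 3), giving poles at s = -1, 3.
Since the pole(s) at s = 3 lie in the right half-plane, the system is unstable.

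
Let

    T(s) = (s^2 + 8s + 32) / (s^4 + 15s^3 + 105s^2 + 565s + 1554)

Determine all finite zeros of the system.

s = -4 ± 4j

Set the numerator to zero: s^2 + 8s + 32 = 0.
Factoring: (s^2 + 8s + 32) = 0.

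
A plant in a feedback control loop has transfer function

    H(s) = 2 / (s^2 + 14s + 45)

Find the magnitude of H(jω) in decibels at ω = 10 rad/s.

|H(j10)|_dB ≈ -37.5 dB

Substitute s = j10: numerator = 2, denominator = -55 + j140.
|H(j10)| = |2| / |-55 + j140| = 2 / 150.42 ≈ 0.01330.
In decibels: 20·log₁₀(0.01330) ≈ -37.5 dB.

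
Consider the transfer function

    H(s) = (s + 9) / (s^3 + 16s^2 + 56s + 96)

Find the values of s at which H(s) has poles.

The poles are the roots of the denominator s^3 + 16s^2 + 56s + 96 = 0.
Trying s = -12: the polynomial evaluates to 0, so (s + 12) is a factor.
Dividing out leaves s^2 + 4s + 8 = 0.
The quadratic formula then gives s = -2 ± 2j.

s = -12, -2 + 2j, -2 - 2j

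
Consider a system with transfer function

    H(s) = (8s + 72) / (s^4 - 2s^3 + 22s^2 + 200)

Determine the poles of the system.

s = 2 + 4j, 2 - 4j, -1 + 3j, -1 - 3j

The poles are the roots of the denominator s^4 - 2s^3 + 22s^2 + 200 = 0.
No real roots exist; factor into two real quadratics: (s^2 - 4s + 20)(s^2 + 2s + 10) = 0.
Each quadratic gives a conjugate pair via the quadratic formula.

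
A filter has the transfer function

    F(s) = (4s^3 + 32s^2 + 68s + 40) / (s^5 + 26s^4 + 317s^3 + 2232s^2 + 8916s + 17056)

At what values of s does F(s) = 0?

s = -5, -2, -1

Set the numerator to zero: 4s^3 + 32s^2 + 68s + 40 = 0, i.e. 4·(s^3 + 8s^2 + 17s + 10) = 0.
Factoring: (s + 5)(s + 2)(s + 1) = 0.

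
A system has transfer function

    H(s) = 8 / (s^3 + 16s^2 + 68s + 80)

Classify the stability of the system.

The denominator s^3 + 16s^2 + 68s + 80 factors as (s + 4)(s + 10)(s + 2), giving poles at s = -4, -10, -2.
Since all poles lie strictly in the left half-plane, the system is stable.

stable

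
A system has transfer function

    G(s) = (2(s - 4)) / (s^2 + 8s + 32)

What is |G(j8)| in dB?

Substitute s = j8: numerator = -8 + j16, denominator = -32 + j64.
|G(j8)| = |-8 + j16| / |-32 + j64| = 17.889 / 71.554 = 0.2500.
In decibels: 20·log₁₀(0.2500) ≈ -12.0 dB.

|G(j8)|_dB ≈ -12.0 dB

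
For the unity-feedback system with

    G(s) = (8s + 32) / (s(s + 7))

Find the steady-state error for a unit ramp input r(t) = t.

G(s) has one pole at the origin.
This is a Type 1 system. Kv = lim_{s→0} s·G(s) = 32/7.
e_ss = 1/Kv = 1/(32/7) = 7/32 ≈ 0.2188.

e_ss = 0.2188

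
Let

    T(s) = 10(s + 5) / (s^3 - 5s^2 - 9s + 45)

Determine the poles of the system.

The poles are the roots of the denominator s^3 - 5s^2 - 9s + 45 = 0.
Trying s = -3: the polynomial evaluates to 0, so (s + 3) is a factor.
Dividing out leaves s^2 - 8s + 15 = 0.
Factoring the quadratic: (s - 5)(s - 3) = 0.

s = -3, 5, 3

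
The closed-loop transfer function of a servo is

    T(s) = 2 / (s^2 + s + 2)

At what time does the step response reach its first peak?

t_p ≈ 2.375 s

Comparing s^2 + s + 2 to s^2 + 2ζωₙs + ωₙ²: ωₙ = √2 ≈ 1.414 rad/s and ζ = 1/(2·√2) ≈ 0.3536.
ζωₙ = 1/2 = 0.5, so ω_d = ωₙ√(1−ζ²) = √(ωₙ² − (ζωₙ)²) = √(2 − 0.5²) = √1.75 ≈ 1.323 rad/s.
t_p = π/ω_d = π/1.323 ≈ 2.375 s.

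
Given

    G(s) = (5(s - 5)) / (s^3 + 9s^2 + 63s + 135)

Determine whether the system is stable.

stable

The denominator s^3 + 9s^2 + 63s + 135 factors as (s^2 + 6s + 45)(s + 3), giving poles at s = -3 ± 6j, -3.
Since all poles lie strictly in the left half-plane, the system is stable.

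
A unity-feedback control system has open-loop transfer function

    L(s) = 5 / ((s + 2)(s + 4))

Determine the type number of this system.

The denominator has no factor of s at the origin — no free integrator — so this is a Type 0 system.

Type 0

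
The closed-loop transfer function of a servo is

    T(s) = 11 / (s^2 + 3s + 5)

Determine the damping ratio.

Compare the denominator to the standard form s^2 + 2ζωₙs + ωₙ².
ωₙ² = 5, so ωₙ = √5 ≈ 2.236 rad/s.
2ζωₙ = 3, so ζ = 3/(2·√5) ≈ 0.6708.

ζ ≈ 0.6708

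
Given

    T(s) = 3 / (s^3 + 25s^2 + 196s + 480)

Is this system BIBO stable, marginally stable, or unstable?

stable

The denominator s^3 + 25s^2 + 196s + 480 factors as (s + 12)(s + 8)(s + 5), giving poles at s = -12, -8, -5.
Since all poles lie strictly in the left half-plane, the system is stable.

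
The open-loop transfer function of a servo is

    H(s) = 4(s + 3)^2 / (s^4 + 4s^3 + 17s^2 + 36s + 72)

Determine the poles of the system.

The poles are the roots of the denominator s^4 + 4s^3 + 17s^2 + 36s + 72 = 0.
No real roots exist; factor into two real quadratics: (s^2 + 9)(s^2 + 4s + 8) = 0.
Each quadratic gives a conjugate pair via the quadratic formula.

s = 3j, -3j, -2 + 2j, -2 - 2j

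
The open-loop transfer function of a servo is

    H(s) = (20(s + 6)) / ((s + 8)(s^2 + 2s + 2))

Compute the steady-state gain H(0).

At s = 0 each factor (s + a) contributes a and each (s^2 + bs + c) contributes c.
H(0) = 20·(6) / ((8) · (2)) = 120/16 = 15/2.

H(0) = 15/2 ≈ 7.500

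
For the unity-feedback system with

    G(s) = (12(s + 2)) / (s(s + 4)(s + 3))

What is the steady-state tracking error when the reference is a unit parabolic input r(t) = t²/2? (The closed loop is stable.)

e_ss = ∞

G(s) has one pole at the origin.
This is a Type 1 system; Ka = lim_{s→0} s^2·G(s) = 0, so the steady-state error for a parabola input is infinite.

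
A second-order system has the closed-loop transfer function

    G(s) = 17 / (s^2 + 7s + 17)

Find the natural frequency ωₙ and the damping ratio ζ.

ωₙ ≈ 4.123 rad/s, ζ ≈ 0.8489

Compare the denominator to the standard form s^2 + 2ζωₙs + ωₙ².
ωₙ² = 17, so ωₙ = √17 ≈ 4.123 rad/s.
2ζωₙ = 7, so ζ = 7/(2·√17) ≈ 0.8489.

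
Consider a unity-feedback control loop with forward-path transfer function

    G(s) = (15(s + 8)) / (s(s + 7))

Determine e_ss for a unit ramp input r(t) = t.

G(s) has one pole at the origin.
This is a Type 1 system. Kv = lim_{s→0} s·G(s) = 120/7.
e_ss = 1/Kv = 1/(120/7) = 7/120 ≈ 0.05833.

e_ss = 0.05833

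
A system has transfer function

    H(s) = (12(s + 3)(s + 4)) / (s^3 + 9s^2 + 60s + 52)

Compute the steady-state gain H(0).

H(0) = 36/13 ≈ 2.769

Set s = 0: H(0) = (144) / (52) = 36/13.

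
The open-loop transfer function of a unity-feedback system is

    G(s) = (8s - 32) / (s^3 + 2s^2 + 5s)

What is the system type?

Factor s from the denominator: s^3 + 2s^2 + 5s = s·(s^2 + 2s + 5).
There is 1 pole at the origin, so the system is Type 1.

Type 1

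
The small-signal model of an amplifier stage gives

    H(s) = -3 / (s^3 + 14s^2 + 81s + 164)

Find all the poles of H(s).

The poles are the roots of the denominator s^3 + 14s^2 + 81s + 164 = 0.
Trying s = -4: the polynomial evaluates to 0, so (s + 4) is a factor.
Dividing out leaves s^2 + 10s + 41 = 0.
The quadratic formula then gives s = -5 ± 4j.

s = -5 ± 4j, -4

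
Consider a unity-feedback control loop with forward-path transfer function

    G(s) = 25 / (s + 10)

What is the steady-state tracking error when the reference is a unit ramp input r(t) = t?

e_ss = ∞

G(s) has no poles at the origin.
This is a Type 0 system; Kv = lim_{s→0} s·G(s) = 0, so the steady-state error for a ramp input is infinite.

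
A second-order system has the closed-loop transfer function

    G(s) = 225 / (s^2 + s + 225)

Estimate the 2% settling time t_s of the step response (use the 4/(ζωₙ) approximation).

t_s ≈ 8 s

Comparing s^2 + s + 225 to s^2 + 2ζωₙs + ωₙ²: ωₙ = 15 rad/s and ζ = 1/(2·15) ≈ 0.03333.
ζωₙ = 1/2 = 0.5, so t_s ≈ 4/(ζωₙ) = 4/0.5 = 8 s.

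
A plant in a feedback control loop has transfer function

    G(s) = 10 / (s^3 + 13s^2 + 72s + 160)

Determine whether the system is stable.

stable

The denominator s^3 + 13s^2 + 72s + 160 factors as (s + 5)(s^2 + 8s + 32), giving poles at s = -5, -4 ± 4j.
Since all poles lie strictly in the left half-plane, the system is stable.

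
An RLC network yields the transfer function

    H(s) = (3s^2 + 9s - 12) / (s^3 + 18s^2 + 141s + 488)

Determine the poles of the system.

The poles are the roots of the denominator s^3 + 18s^2 + 141s + 488 = 0.
Trying s = -8: the polynomial evaluates to 0, so (s + 8) is a factor.
Dividing out leaves s^2 + 10s + 61 = 0.
The quadratic formula then gives s = -5 ± 6j.

s = -5 ± 6j, -8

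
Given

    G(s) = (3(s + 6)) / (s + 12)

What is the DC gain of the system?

At s = 0 each factor (s + a) contributes a and each (s^2 + bs + c) contributes c.
G(0) = 3·(6) / ((12)) = 18/12 = 3/2.

G(0) = 3/2 ≈ 1.500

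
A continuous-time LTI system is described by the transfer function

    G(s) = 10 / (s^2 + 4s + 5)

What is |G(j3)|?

Substitute s = j3: numerator = 10, denominator = -4 + j12.
|G(j3)| = |10| / |-4 + j12| = 10 / 12.649 ≈ 0.7906.

|G(j3)| ≈ 0.7906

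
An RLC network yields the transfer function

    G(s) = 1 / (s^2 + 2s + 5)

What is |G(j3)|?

Substitute s = j3: numerator = 1, denominator = -4 + j6.
|G(j3)| = |1| / |-4 + j6| = 1 / 7.2111 ≈ 0.1387.

|G(j3)| ≈ 0.1387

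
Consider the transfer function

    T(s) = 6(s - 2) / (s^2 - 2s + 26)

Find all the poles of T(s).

s = 1 + 5j, 1 - 5j

The poles are the roots of the denominator s^2 - 2s + 26 = 0.
Using the quadratic formula: s = (2 ± √(-100))/2 = 1 ± 5j.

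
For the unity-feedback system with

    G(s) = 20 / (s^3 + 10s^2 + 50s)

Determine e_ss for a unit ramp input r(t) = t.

e_ss = 2.500

G(s) has one pole at the origin.
This is a Type 1 system. Kv = lim_{s→0} s·G(s) = 20/50 = 2/5.
e_ss = 1/Kv = 1/(2/5) = 5/2 ≈ 2.500.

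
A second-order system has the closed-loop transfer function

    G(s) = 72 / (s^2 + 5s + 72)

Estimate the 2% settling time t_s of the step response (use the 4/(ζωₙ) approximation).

t_s ≈ 1.600 s

Comparing s^2 + 5s + 72 to s^2 + 2ζωₙs + ωₙ²: ωₙ = √72 ≈ 8.485 rad/s and ζ = 5/(2·√72) ≈ 0.2946.
ζωₙ = 5/2 = 2.5, so t_s ≈ 4/(ζωₙ) = 4/2.5 = 1.600 s.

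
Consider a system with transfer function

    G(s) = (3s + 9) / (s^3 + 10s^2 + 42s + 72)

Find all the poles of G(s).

s = -3 + 3j, -3 - 3j, -4

The poles are the roots of the denominator s^3 + 10s^2 + 42s + 72 = 0.
Trying s = -4: the polynomial evaluates to 0, so (s + 4) is a factor.
Dividing out leaves s^2 + 6s + 18 = 0.
The quadratic formula then gives s = -3 ± 3j.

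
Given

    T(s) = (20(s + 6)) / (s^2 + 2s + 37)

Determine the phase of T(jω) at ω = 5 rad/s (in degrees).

At s = j5: numerator = 120 + j100, denominator = 12 + j10.
∠T = ∠num − ∠den = 39.806° − (39.806°) = 0°.

∠T(j5) ≈ 0°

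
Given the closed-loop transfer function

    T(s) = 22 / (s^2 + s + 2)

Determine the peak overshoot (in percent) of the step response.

%OS ≈ 30.5%

Comparing s^2 + s + 2 to s^2 + 2ζωₙs + ωₙ²: ωₙ = √2 ≈ 1.414 rad/s and ζ = 1/(2·√2) ≈ 0.3536.
%OS = 100·exp(−πζ/√(1−ζ²)) = 100·exp(−π·0.3536/√(1−0.3536²)) ≈ 30.5%.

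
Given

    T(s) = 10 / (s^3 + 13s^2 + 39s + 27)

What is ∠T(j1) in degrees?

At s = j1: numerator = 10, denominator = 14 + j38.
∠T = ∠num − ∠den = 0° − (69.775°) = -69.78°.

∠T(j1) ≈ -69.78°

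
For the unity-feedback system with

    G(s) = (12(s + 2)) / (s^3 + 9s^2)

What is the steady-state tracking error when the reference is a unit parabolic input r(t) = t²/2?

e_ss = 0.3750

G(s) has 2 poles at the origin.
This is a Type 2 system. Ka = lim_{s→0} s^2·G(s) = 24/9 = 8/3.
e_ss = 1/Ka = 1/(8/3) = 3/8 ≈ 0.3750.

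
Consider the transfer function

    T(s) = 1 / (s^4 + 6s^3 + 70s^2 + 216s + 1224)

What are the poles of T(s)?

The poles are the roots of the denominator s^4 + 6s^3 + 70s^2 + 216s + 1224 = 0.
No real roots exist; factor into two real quadratics: (s^2 + 36)(s^2 + 6s + 34) = 0.
Each quadratic gives a conjugate pair via the quadratic formula.

s = 6j, -6j, -3 + 5j, -3 - 5j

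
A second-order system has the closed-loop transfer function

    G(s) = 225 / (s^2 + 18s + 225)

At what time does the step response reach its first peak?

Comparing s^2 + 18s + 225 to s^2 + 2ζωₙs + ωₙ²: ωₙ = 15 rad/s and ζ = 18/(2·15) = 0.6.
ζωₙ = 18/2 = 9, so ω_d = ωₙ√(1−ζ²) = √(ωₙ² − (ζωₙ)²) = √(225 − 9²) = √144 = 12 rad/s.
t_p = π/ω_d = π/12 ≈ 0.2618 s.

t_p ≈ 0.2618 s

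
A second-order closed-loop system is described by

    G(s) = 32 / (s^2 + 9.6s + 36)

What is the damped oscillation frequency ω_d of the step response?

ω_d = 3.600 rad/s

Comparing s^2 + 9.6s + 36 to s^2 + 2ζωₙs + ωₙ²: ωₙ = 6 rad/s and ζ = 9.6/(2·6) = 0.8.
ζωₙ = 9.6/2 = 4.8, so ω_d = ωₙ√(1−ζ²) = √(ωₙ² − (ζωₙ)²) = √(36 − 4.8²) = √12.96 = 3.600 rad/s.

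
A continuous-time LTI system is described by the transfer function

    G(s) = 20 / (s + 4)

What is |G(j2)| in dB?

|G(j2)|_dB ≈ 13.0 dB

Substitute s = j2: numerator = 20, denominator = 4 + j2.
|G(j2)| = |20| / |4 + j2| = 20 / 4.4721 ≈ 4.472.
In decibels: 20·log₁₀(4.472) ≈ 13.0 dB.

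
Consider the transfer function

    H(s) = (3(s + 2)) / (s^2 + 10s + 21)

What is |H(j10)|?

|H(j10)| ≈ 0.2401

Substitute s = j10: numerator = 6 + j30, denominator = -79 + j100.
|H(j10)| = |6 + j30| / |-79 + j100| = 30.594 / 127.44 ≈ 0.2401.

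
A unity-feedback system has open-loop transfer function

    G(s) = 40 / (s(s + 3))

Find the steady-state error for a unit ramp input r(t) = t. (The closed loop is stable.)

G(s) has one pole at the origin.
This is a Type 1 system. Kv = lim_{s→0} s·G(s) = 40/3.
e_ss = 1/Kv = 1/(40/3) = 3/40 ≈ 0.07500.

e_ss = 0.07500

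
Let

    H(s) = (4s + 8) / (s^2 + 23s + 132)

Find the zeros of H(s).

s = -2

Set the numerator to zero: 4s + 8 = 0, i.e. 4·(s + 2) = 0.
So s = -2.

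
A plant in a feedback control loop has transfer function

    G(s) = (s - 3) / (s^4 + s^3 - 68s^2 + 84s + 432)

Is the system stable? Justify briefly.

unstable

The denominator s^4 + s^3 - 68s^2 + 84s + 432 factors as (s - 4)(s - 6)(s + 2)(s + 9), giving poles at s = 4, 6, -2, -9.
Since the pole(s) at s = 4, 6 lie in the right half-plane, the system is unstable.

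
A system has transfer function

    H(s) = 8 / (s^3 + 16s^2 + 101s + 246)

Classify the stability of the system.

The denominator s^3 + 16s^2 + 101s + 246 factors as (s^2 + 10s + 41)(s + 6), giving poles at s = -5 + 4j, -5 - 4j, -6.
Since all poles lie strictly in the left half-plane, the system is stable.

stable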